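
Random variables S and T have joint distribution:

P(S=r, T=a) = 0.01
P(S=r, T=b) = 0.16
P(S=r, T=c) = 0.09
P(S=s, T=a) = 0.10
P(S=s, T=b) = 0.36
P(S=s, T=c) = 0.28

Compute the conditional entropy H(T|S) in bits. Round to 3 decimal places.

Marginals: p(S) = (0.2600, 0.7400), p(T) = (0.1100, 0.5200, 0.3700).
H(T|S) = Σ p(S) · H(T|S=·).
  S=r: p=0.2600, H(T|S=r) = 1.1416
  S=s: p=0.7400, H(T|S=s) = 1.4264
Weighted sum = 1.352 bits.

1.352 bits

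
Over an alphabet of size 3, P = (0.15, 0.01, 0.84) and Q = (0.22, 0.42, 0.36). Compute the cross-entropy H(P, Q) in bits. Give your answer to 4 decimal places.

H(P,Q) = −Σ p·log₂ q.
  −0.15·log₂(0.22) = 0.32766
  −0.01·log₂(0.42) = 0.01252
  −0.84·log₂(0.36) = 1.23810
H(P,Q) = 1.5783 bits.

1.5783 bits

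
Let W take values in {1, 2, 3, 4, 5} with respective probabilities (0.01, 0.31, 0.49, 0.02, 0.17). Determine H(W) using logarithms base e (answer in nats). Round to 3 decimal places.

1.138 nats

H(W) = −Σ p·ln p.
  −(0.01)·ln(0.01) = 0.0461
  −(0.31)·ln(0.31) = 0.3631
  −(0.49)·ln(0.49) = 0.3495
  −(0.02)·ln(0.02) = 0.0782
  −(0.17)·ln(0.17) = 0.3012
Sum: 0.0461 + 0.3631 + 0.3495 + 0.0782 + 0.3012 = 1.138 nats.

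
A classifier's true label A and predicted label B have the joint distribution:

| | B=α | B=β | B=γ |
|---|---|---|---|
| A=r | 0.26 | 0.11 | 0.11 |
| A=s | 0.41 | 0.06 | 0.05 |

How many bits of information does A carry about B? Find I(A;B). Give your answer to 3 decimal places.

0.051 bits

Marginals: p(A) = (0.4800, 0.5200), p(B) = (0.6700, 0.1700, 0.1600).
I(A;B) = Σ p(x,y)·log₂[p(x,y)/(p(x)p(y))].
  (r,α): 0.26·log₂(0.8085) = -0.0798
  (r,β): 0.11·log₂(1.3480) = 0.0474
  (r,γ): 0.11·log₂(1.4323) = 0.0570
  (s,α): 0.41·log₂(1.1768) = 0.0963
  (s,β): 0.06·log₂(0.6787) = -0.0335
  (s,γ): 0.05·log₂(0.6010) = -0.0367
Sum = 0.051 bits.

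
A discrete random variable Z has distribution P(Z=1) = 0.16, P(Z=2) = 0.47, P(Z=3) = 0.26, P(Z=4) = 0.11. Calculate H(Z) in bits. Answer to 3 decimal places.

H(Z) = −Σ p·log₂ p.
  −(0.16)·log₂(0.16) = 0.4230
  −(0.47)·log₂(0.47) = 0.5120
  −(0.26)·log₂(0.26) = 0.5053
  −(0.11)·log₂(0.11) = 0.3503
Sum: 0.4230 + 0.5120 + 0.5053 + 0.3503 = 1.791 bits.

1.791 bits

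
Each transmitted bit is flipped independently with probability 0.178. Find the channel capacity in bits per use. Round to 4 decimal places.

Binary symmetric channel: C = 1 − h₂(ε) where h₂ is the binary entropy function.
h₂(0.178) = −0.178·log₂0.178 − 0.822·log₂0.822 = 0.6757.
C = 1 − 0.6757 = 0.3243 bits per channel use.

0.3243 bits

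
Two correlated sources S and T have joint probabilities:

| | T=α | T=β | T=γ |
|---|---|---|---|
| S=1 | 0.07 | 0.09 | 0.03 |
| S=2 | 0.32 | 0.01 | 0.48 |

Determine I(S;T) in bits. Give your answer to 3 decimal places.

0.225 bits

Marginals: p(S) = (0.1900, 0.8100), p(T) = (0.3900, 0.1000, 0.5100).
I(S;T) = H(S) + H(T) − H(S,T).
H(S) = 0.7015, H(T) = 1.3574, H(S,T) = 1.8337.
I(S;T) = 0.7015 + 1.3574 − 1.8337 = 0.225 bits.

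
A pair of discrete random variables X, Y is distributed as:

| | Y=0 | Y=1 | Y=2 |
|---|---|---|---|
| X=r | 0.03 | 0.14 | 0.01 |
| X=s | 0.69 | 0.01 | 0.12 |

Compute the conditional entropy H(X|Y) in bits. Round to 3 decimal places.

0.284 bits

Chain rule: H(X|Y) = H(X,Y) − H(Y).
Marginals: p(X) = (0.1800, 0.8200), p(Y) = (0.7200, 0.1500, 0.1300).
H(X,Y) = 1.4182 bits; H(Y) = 1.1344 bits.
H(X|Y) = 1.4182 − 1.1344 = 0.284 bits.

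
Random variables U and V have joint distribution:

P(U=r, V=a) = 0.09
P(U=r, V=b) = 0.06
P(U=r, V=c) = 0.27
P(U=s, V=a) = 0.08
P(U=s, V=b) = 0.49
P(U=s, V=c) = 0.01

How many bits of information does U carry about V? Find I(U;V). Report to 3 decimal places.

Marginals: p(U) = (0.4200, 0.5800), p(V) = (0.1700, 0.5500, 0.2800).
I(U;V) = H(U) + H(V) − H(U,V).
H(U) = 0.9815, H(V) = 1.4232, H(U,V) = 1.9284.
I(U;V) = 0.9815 + 1.4232 − 1.9284 = 0.476 bits.

0.476 bits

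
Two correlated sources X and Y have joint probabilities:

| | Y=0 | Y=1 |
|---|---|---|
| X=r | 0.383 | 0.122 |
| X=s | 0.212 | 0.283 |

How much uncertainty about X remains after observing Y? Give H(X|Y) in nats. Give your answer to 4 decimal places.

Marginals: p(X) = (0.5050, 0.4950), p(Y) = (0.5950, 0.4050).
H(X|Y) = Σ p(Y) · H(X|Y=·).
  Y=0: p=0.5950, H(X|Y=0) = 0.6513
  Y=1: p=0.4050, H(X|Y=1) = 0.6119
Weighted sum = 0.6353 nats.

0.6353 nats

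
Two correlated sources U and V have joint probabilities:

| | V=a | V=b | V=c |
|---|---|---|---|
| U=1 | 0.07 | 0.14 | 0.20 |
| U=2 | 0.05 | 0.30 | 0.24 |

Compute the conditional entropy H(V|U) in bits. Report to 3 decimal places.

1.385 bits

Marginals: p(U) = (0.4100, 0.5900), p(V) = (0.1200, 0.4400, 0.4400).
H(V|U) = Σ p(U) · H(V|U=·).
  U=1: p=0.4100, H(V|U=1) = 1.4699
  U=2: p=0.5900, H(V|U=2) = 1.3258
Weighted sum = 1.385 bits.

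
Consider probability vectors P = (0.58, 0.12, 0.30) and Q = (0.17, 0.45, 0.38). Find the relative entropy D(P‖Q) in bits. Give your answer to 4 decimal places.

D(P‖Q) = Σ p·log₂(p/q).
  0.58·log₂(0.58/0.17) = 1.02690
  0.12·log₂(0.12/0.45) = -0.22883
  0.30·log₂(0.30/0.38) = -0.10231
D(P‖Q) = 0.6958 bits.

0.6958 bits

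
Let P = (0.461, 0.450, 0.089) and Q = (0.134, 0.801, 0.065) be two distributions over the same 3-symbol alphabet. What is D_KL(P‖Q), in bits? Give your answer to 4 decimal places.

0.4878 bits

D(P‖Q) = Σ p·log₂(p/q).
  0.461·log₂(0.461/0.134) = 0.82175
  0.450·log₂(0.450/0.801) = -0.37434
  0.089·log₂(0.089/0.065) = 0.04035
D(P‖Q) = 0.4878 bits.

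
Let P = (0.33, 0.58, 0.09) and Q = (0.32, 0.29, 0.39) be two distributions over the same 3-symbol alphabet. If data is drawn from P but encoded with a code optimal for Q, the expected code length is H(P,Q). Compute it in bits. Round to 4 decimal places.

1.7005 bits

H(P,Q) = −Σ p·log₂ q.
  −0.33·log₂(0.32) = 0.54247
  −0.58·log₂(0.29) = 1.03581
  −0.09·log₂(0.39) = 0.12226
H(P,Q) = 1.7005 bits.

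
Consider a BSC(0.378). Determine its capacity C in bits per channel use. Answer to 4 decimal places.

Binary symmetric channel: C = 1 − h₂(ε) where h₂ is the binary entropy function.
h₂(0.378) = −0.378·log₂0.378 − 0.622·log₂0.622 = 0.9566.
C = 1 − 0.9566 = 0.0434 bits per channel use.

0.0434 bits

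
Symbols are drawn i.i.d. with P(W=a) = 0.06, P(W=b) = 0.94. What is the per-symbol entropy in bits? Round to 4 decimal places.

0.3274 bits

H(W) = −Σ p·log₂ p.
  −(0.06)·log₂(0.06) = 0.24353
  −(0.94)·log₂(0.94) = 0.08391
Sum: 0.24353 + 0.08391 = 0.3274 bits.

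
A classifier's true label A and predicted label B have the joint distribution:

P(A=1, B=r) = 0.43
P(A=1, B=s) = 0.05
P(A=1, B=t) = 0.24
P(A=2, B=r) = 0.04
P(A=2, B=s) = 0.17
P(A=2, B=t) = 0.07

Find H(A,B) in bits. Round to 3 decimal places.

2.123 bits

H(A,B) = −Σ p(x,y)·log₂ p(x,y) over all 6 cells.
  cell (1,r): −0.43·log₂0.43 = 0.5236
  cell (1,s): −0.05·log₂0.05 = 0.2161
  cell (1,t): −0.24·log₂0.24 = 0.4941
  cell (2,r): −0.04·log₂0.04 = 0.1858
  cell (2,s): −0.17·log₂0.17 = 0.4346
  cell (2,t): −0.07·log₂0.07 = 0.2686
Sum = 2.123 bits.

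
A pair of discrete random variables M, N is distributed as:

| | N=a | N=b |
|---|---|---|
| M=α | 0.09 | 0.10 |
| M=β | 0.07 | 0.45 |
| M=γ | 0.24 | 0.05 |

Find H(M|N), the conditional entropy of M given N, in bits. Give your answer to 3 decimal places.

Chain rule: H(M|N) = H(M,N) − H(N).
Marginals: p(M) = (0.1900, 0.5200, 0.2900), p(N) = (0.4000, 0.6000).
H(M,N) = 2.1420 bits; H(N) = 0.9710 bits.
H(M|N) = 2.1420 − 0.9710 = 1.171 bits.

1.171 bits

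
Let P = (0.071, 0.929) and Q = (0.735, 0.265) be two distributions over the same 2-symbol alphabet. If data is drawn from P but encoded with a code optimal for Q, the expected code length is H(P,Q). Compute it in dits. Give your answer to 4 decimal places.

0.5453 dits

H(P,Q) = −Σ p·log₁₀ q.
  −0.071·log₁₀(0.735) = 0.00949
  −0.929·log₁₀(0.265) = 0.53580
H(P,Q) = 0.5453 dits.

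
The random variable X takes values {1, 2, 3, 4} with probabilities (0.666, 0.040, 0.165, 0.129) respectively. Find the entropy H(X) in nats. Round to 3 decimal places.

H(X) = −Σ p·ln p.
  −(0.666)·ln(0.666) = 0.2707
  −(0.040)·ln(0.040) = 0.1288
  −(0.165)·ln(0.165) = 0.2973
  −(0.129)·ln(0.129) = 0.2642
Sum: 0.2707 + 0.1288 + 0.2973 + 0.2642 = 0.961 nats.

0.961 nats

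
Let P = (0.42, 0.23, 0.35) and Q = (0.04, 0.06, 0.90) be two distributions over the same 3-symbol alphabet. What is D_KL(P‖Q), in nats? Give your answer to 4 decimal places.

0.9661 nats

D(P‖Q) = Σ p·ln(p/q).
  0.42·ln(0.42/0.04) = 0.98758
  0.23·ln(0.23/0.06) = 0.30906
  0.35·ln(0.35/0.90) = -0.33056
D(P‖Q) = 0.9661 nats.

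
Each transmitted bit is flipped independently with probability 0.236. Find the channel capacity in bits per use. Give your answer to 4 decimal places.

0.2117 bits

Binary symmetric channel: C = 1 − h₂(ε) where h₂ is the binary entropy function.
h₂(0.236) = −0.236·log₂0.236 − 0.764·log₂0.764 = 0.7883.
C = 1 − 0.7883 = 0.2117 bits per channel use.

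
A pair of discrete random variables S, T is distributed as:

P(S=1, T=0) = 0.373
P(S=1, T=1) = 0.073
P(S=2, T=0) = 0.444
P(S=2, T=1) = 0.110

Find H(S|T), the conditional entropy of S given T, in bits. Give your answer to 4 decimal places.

Chain rule: H(S|T) = H(S,T) − H(T).
Marginals: p(S) = (0.4460, 0.5540), p(T) = (0.8170, 0.1830).
H(S,T) = 1.6767 bits; H(T) = 0.6866 bits.
H(S|T) = 1.6767 − 0.6866 = 0.9901 bits.

0.9901 bits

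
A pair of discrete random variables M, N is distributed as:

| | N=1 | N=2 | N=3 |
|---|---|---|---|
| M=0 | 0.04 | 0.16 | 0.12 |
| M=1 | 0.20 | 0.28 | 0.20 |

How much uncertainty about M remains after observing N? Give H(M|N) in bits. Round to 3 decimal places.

0.878 bits

Marginals: p(M) = (0.3200, 0.6800), p(N) = (0.2400, 0.4400, 0.3200).
H(M|N) = Σ p(N) · H(M|N=·).
  N=1: p=0.2400, H(M|N=1) = 0.6500
  N=2: p=0.4400, H(M|N=2) = 0.9457
  N=3: p=0.3200, H(M|N=3) = 0.9544
Weighted sum = 0.878 bits.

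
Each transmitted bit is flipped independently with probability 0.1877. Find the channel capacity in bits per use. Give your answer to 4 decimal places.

0.3034 bits

Binary symmetric channel: C = 1 − h₂(ε) where h₂ is the binary entropy function.
h₂(0.1877) = −0.1877·log₂0.1877 − 0.8123·log₂0.8123 = 0.6966.
C = 1 − 0.6966 = 0.3034 bits per channel use.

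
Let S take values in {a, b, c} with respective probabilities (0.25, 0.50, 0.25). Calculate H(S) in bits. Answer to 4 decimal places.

H(S) = −Σ p·log₂ p.
  −(0.25)·log₂(0.25) = 0.50000
  −(0.50)·log₂(0.50) = 0.50000
  −(0.25)·log₂(0.25) = 0.50000
Sum: 0.50000 + 0.50000 + 0.50000 = 1.5000 bits.

1.5000 bits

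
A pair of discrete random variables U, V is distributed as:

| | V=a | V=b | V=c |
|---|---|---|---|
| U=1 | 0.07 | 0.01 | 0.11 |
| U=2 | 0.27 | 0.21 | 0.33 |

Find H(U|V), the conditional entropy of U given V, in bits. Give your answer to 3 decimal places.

Chain rule: H(U|V) = H(U,V) − H(V).
Marginals: p(U) = (0.1900, 0.8100), p(V) = (0.3400, 0.2200, 0.4400).
H(U,V) = 2.1959 bits; H(V) = 1.5309 bits.
H(U|V) = 2.1959 − 1.5309 = 0.665 bits.

0.665 bits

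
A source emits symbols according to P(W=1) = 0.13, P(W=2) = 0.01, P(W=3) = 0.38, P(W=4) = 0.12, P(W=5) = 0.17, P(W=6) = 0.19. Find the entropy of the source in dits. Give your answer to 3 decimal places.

0.673 dits

H(W) = −Σ p·log₁₀ p.
  −(0.13)·log₁₀(0.13) = 0.1152
  −(0.01)·log₁₀(0.01) = 0.0200
  −(0.38)·log₁₀(0.38) = 0.1597
  −(0.12)·log₁₀(0.12) = 0.1105
  −(0.17)·log₁₀(0.17) = 0.1308
  −(0.19)·log₁₀(0.19) = 0.1370
Sum: 0.1152 + 0.0200 + 0.1597 + 0.1105 + 0.1308 + 0.1370 = 0.673 dits.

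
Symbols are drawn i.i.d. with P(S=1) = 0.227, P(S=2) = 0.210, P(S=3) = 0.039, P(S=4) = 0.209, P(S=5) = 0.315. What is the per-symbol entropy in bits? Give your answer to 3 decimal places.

H(S) = −Σ p·log₂ p.
  −(0.227)·log₂(0.227) = 0.4856
  −(0.210)·log₂(0.210) = 0.4728
  −(0.039)·log₂(0.039) = 0.1825
  −(0.209)·log₂(0.209) = 0.4720
  −(0.315)·log₂(0.315) = 0.5250
Sum: 0.4856 + 0.4728 + 0.1825 + 0.4720 + 0.5250 = 2.138 bits.

2.138 bits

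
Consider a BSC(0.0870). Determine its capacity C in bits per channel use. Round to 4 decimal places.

0.5736 bits

Binary symmetric channel: C = 1 − h₂(ε) where h₂ is the binary entropy function.
h₂(0.0870) = −0.0870·log₂0.0870 − 0.9130·log₂0.9130 = 0.4264.
C = 1 − 0.4264 = 0.5736 bits per channel use.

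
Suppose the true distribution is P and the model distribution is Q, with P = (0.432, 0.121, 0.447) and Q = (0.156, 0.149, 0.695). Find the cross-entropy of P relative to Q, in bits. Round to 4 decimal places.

1.7249 bits

H(P,Q) = −Σ p·log₂ q.
  −0.432·log₂(0.156) = 1.15793
  −0.121·log₂(0.149) = 0.33234
  −0.447·log₂(0.695) = 0.23464
H(P,Q) = 1.7249 bits.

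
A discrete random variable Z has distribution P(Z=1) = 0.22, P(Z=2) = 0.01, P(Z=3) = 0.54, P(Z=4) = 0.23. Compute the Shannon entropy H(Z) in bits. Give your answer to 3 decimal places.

1.515 bits

H(Z) = −Σ p·log₂ p.
  −(0.22)·log₂(0.22) = 0.4806
  −(0.01)·log₂(0.01) = 0.0664
  −(0.54)·log₂(0.54) = 0.4800
  −(0.23)·log₂(0.23) = 0.4877
Sum: 0.4806 + 0.0664 + 0.4800 + 0.4877 = 1.515 bits.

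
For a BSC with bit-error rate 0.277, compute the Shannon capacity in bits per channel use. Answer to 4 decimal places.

Binary symmetric channel: C = 1 − h₂(ε) where h₂ is the binary entropy function.
h₂(0.277) = −0.277·log₂0.277 − 0.723·log₂0.723 = 0.8513.
C = 1 − 0.8513 = 0.1487 bits per channel use.

0.1487 bits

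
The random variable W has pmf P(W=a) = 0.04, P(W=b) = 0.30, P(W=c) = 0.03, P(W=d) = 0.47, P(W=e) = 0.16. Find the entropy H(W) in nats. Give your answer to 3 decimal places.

1.243 nats

H(W) = −Σ p·ln p.
  −(0.04)·ln(0.04) = 0.1288
  −(0.30)·ln(0.30) = 0.3612
  −(0.03)·ln(0.03) = 0.1052
  −(0.47)·ln(0.47) = 0.3549
  −(0.16)·ln(0.16) = 0.2932
Sum: 0.1288 + 0.3612 + 0.1052 + 0.3549 + 0.2932 = 1.243 nats.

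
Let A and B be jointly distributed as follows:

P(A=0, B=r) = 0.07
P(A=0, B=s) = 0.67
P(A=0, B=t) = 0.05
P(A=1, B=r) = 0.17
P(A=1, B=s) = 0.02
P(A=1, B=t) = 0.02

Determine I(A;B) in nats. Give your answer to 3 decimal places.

0.237 nats

Marginals: p(A) = (0.7900, 0.2100), p(B) = (0.2400, 0.6900, 0.0700).
I(A;B) = Σ p(x,y)·ln[p(x,y)/(p(x)p(y))].
  (0,r): 0.07·ln(0.3692) = -0.0697
  (0,s): 0.67·ln(1.2291) = 0.1382
  (0,t): 0.05·ln(0.9042) = -0.0050
  (1,r): 0.17·ln(3.3730) = 0.2067
  (1,s): 0.02·ln(0.1380) = -0.0396
  (1,t): 0.02·ln(1.3605) = 0.0062
Sum = 0.237 nats.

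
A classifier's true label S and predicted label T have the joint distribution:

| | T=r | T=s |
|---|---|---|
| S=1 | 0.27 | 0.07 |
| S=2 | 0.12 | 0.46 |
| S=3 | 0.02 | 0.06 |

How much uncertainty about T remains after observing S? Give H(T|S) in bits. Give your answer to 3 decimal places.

Marginals: p(S) = (0.3400, 0.5800, 0.0800), p(T) = (0.4100, 0.5900).
H(T|S) = Σ p(S) · H(T|S=·).
  S=1: p=0.3400, H(T|S=1) = 0.7335
  S=2: p=0.5800, H(T|S=2) = 0.7355
  S=3: p=0.0800, H(T|S=3) = 0.8113
Weighted sum = 0.741 bits.

0.741 bits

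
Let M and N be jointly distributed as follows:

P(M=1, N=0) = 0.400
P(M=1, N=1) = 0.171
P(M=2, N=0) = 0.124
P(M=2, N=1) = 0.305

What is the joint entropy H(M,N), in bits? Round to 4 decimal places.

H(M,N) = −Σ p(x,y)·log₂ p(x,y) over all 4 cells.
  cell (1,0): −0.400·log₂0.400 = 0.52877
  cell (1,1): −0.171·log₂0.171 = 0.43570
  cell (2,0): −0.124·log₂0.124 = 0.37344
  cell (2,1): −0.305·log₂0.305 = 0.52250
Sum = 1.8604 bits.

1.8604 bits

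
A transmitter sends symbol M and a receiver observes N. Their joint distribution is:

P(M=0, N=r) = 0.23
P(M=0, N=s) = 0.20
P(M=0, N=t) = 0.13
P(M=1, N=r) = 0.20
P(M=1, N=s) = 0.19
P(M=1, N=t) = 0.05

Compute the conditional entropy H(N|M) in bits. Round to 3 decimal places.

1.481 bits

Marginals: p(M) = (0.5600, 0.4400), p(N) = (0.4300, 0.3900, 0.1800).
H(N|M) = Σ p(M) · H(N|M=·).
  M=0: p=0.5600, H(N|M=0) = 1.5469
  M=1: p=0.4400, H(N|M=1) = 1.3967
Weighted sum = 1.481 bits.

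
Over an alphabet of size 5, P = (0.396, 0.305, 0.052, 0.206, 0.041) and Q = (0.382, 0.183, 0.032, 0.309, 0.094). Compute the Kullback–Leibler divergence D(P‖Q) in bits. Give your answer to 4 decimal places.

D(P‖Q) = Σ p·log₂(p/q).
  0.396·log₂(0.396/0.382) = 0.02056
  0.305·log₂(0.305/0.183) = 0.22477
  0.052·log₂(0.052/0.032) = 0.03642
  0.206·log₂(0.206/0.309) = -0.12050
  0.041·log₂(0.041/0.094) = -0.04908
D(P‖Q) = 0.1122 bits.

0.1122 bits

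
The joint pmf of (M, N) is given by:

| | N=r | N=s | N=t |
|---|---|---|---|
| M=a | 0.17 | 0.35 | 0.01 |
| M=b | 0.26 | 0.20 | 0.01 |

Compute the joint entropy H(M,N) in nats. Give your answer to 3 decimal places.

H(M,N) = −Σ p(x,y)·ln p(x,y) over all 6 cells.
  cell (a,r): −0.17·ln0.17 = 0.3012
  cell (a,s): −0.35·ln0.35 = 0.3674
  cell (a,t): −0.01·ln0.01 = 0.0461
  cell (b,r): −0.26·ln0.26 = 0.3502
  cell (b,s): −0.20·ln0.20 = 0.3219
  cell (b,t): −0.01·ln0.01 = 0.0461
Sum = 1.433 nats.

1.433 nats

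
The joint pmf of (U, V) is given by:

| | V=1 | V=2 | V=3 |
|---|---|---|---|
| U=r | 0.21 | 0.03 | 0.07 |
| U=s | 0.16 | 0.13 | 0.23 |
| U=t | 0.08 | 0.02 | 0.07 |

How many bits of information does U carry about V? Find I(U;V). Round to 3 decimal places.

0.084 bits

Marginals: p(U) = (0.3100, 0.5200, 0.1700), p(V) = (0.4500, 0.1800, 0.3700).
I(U;V) = H(U) + H(V) − H(U,V).
H(U) = 1.4490, H(V) = 1.4944, H(U,V) = 2.8594.
I(U;V) = 1.4490 + 1.4944 − 2.8594 = 0.084 bits.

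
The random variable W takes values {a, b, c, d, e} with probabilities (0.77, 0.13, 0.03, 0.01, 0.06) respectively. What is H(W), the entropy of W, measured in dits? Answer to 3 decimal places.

H(W) = −Σ p·log₁₀ p.
  −(0.77)·log₁₀(0.77) = 0.0874
  −(0.13)·log₁₀(0.13) = 0.1152
  −(0.03)·log₁₀(0.03) = 0.0457
  −(0.01)·log₁₀(0.01) = 0.0200
  −(0.06)·log₁₀(0.06) = 0.0733
Sum: 0.0874 + 0.1152 + 0.0457 + 0.0200 + 0.0733 = 0.342 dits.

0.342 dits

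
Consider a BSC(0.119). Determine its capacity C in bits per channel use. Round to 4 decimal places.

Binary symmetric channel: C = 1 − h₂(ε) where h₂ is the binary entropy function.
h₂(0.119) = −0.119·log₂0.119 − 0.881·log₂0.881 = 0.5265.
C = 1 − 0.5265 = 0.4735 bits per channel use.

0.4735 bits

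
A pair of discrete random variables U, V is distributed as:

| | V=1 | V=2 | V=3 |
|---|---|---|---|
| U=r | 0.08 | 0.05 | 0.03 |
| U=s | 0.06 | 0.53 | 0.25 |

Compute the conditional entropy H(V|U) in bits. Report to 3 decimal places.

Chain rule: H(V|U) = H(U,V) − H(U).
Marginals: p(U) = (0.1600, 0.8400), p(V) = (0.1400, 0.5800, 0.2800).
H(U,V) = 1.8884 bits; H(U) = 0.6343 bits.
H(V|U) = 1.8884 − 0.6343 = 1.254 bits.

1.254 bits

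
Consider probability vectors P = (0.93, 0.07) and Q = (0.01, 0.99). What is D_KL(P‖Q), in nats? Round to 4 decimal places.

D(P‖Q) = Σ p·ln(p/q).
  0.93·ln(0.93/0.01) = 4.21532
  0.07·ln(0.07/0.99) = -0.18544
D(P‖Q) = 4.0299 nats.

4.0299 nats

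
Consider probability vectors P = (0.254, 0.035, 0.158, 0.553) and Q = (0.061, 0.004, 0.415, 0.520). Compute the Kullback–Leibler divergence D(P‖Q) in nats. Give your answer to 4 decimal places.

0.3197 nats

D(P‖Q) = Σ p·ln(p/q).
  0.254·ln(0.254/0.061) = 0.36232
  0.035·ln(0.035/0.004) = 0.07592
  0.158·ln(0.158/0.415) = -0.15258
  0.553·ln(0.553/0.520) = 0.03403
D(P‖Q) = 0.3197 nats.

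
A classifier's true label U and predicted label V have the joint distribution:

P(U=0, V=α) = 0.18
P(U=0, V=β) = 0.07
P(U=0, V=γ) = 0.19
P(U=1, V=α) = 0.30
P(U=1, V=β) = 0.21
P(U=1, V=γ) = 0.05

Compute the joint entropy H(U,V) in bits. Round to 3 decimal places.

H(U,V) = −Σ p(x,y)·log₂ p(x,y) over all 6 cells.
  cell (0,α): −0.18·log₂0.18 = 0.4453
  cell (0,β): −0.07·log₂0.07 = 0.2686
  cell (0,γ): −0.19·log₂0.19 = 0.4552
  cell (1,α): −0.30·log₂0.30 = 0.5211
  cell (1,β): −0.21·log₂0.21 = 0.4728
  cell (1,γ): −0.05·log₂0.05 = 0.2161
Sum = 2.379 bits.

2.379 bits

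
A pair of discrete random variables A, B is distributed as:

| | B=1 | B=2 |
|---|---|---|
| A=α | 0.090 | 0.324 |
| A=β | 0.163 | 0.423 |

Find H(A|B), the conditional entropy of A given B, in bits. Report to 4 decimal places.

0.9751 bits

Chain rule: H(A|B) = H(A,B) − H(B).
Marginals: p(A) = (0.4140, 0.5860), p(B) = (0.2530, 0.7470).
H(A,B) = 1.7911 bits; H(B) = 0.8160 bits.
H(A|B) = 1.7911 − 0.8160 = 0.9751 bits.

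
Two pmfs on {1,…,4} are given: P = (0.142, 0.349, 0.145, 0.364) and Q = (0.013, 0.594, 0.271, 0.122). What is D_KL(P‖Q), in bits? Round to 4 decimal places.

0.6653 bits

D(P‖Q) = Σ p·log₂(p/q).
  0.142·log₂(0.142/0.013) = 0.48980
  0.349·log₂(0.349/0.594) = -0.26777
  0.145·log₂(0.145/0.271) = -0.13082
  0.364·log₂(0.364/0.122) = 0.57405
D(P‖Q) = 0.6653 bits.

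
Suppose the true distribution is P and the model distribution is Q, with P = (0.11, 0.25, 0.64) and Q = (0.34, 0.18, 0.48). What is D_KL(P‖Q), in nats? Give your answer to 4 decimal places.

D(P‖Q) = Σ p·ln(p/q).
  0.11·ln(0.11/0.34) = -0.12413
  0.25·ln(0.25/0.18) = 0.08213
  0.64·ln(0.64/0.48) = 0.18412
D(P‖Q) = 0.1421 nats.

0.1421 nats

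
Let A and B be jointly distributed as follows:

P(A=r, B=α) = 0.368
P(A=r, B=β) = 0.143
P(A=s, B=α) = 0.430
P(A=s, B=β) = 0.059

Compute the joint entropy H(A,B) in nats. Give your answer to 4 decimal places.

1.1759 nats

H(A,B) = −Σ p(x,y)·ln p(x,y) over all 4 cells.
  cell (r,α): −0.368·ln0.368 = 0.36788
  cell (r,β): −0.143·ln0.143 = 0.27812
  cell (s,α): −0.430·ln0.430 = 0.36291
  cell (s,β): −0.059·ln0.059 = 0.16698
Sum = 1.1759 nats.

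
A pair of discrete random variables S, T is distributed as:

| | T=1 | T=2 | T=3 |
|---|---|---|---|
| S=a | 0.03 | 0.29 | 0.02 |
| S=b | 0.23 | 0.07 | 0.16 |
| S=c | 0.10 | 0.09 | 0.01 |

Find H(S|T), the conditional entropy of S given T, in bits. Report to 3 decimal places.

Chain rule: H(S|T) = H(S,T) − H(T).
Marginals: p(S) = (0.3400, 0.4600, 0.2000), p(T) = (0.3600, 0.4500, 0.1900).
H(S,T) = 2.6731 bits; H(T) = 1.5042 bits.
H(S|T) = 2.6731 − 1.5042 = 1.169 bits.

1.169 bits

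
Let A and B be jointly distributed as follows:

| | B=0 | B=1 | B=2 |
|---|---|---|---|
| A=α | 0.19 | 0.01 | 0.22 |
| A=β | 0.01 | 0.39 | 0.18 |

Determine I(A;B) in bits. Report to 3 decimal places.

0.460 bits

Marginals: p(A) = (0.4200, 0.5800), p(B) = (0.2000, 0.4000, 0.4000).
I(A;B) = H(A) + H(B) − H(A,B).
H(A) = 0.9815, H(B) = 1.5219, H(A,B) = 2.0438.
I(A;B) = 0.9815 + 1.5219 − 2.0438 = 0.460 bits.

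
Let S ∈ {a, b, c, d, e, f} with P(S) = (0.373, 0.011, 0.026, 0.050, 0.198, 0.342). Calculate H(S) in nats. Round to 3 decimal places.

H(S) = −Σ p·ln p.
  −(0.373)·ln(0.373) = 0.3678
  −(0.011)·ln(0.011) = 0.0496
  −(0.026)·ln(0.026) = 0.0949
  −(0.050)·ln(0.050) = 0.1498
  −(0.198)·ln(0.198) = 0.3207
  −(0.342)·ln(0.342) = 0.3669
Sum: 0.3678 + 0.0496 + 0.0949 + 0.1498 + 0.3207 + 0.3669 = 1.350 nats.

1.350 nats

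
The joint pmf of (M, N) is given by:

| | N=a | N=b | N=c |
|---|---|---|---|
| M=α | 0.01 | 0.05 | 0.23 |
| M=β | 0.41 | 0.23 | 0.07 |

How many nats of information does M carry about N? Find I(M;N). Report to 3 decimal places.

Marginals: p(M) = (0.2900, 0.7100), p(N) = (0.4200, 0.2800, 0.3000).
I(M;N) = Σ p(x,y)·ln[p(x,y)/(p(x)p(y))].
  (α,a): 0.01·ln(0.0821) = -0.0250
  (α,b): 0.05·ln(0.6158) = -0.0242
  (α,c): 0.23·ln(2.6437) = 0.2236
  (β,a): 0.41·ln(1.3749) = 0.1305
  (β,b): 0.23·ln(1.1569) = 0.0335
  (β,c): 0.07·ln(0.3286) = -0.0779
Sum = 0.261 nats.

0.261 nats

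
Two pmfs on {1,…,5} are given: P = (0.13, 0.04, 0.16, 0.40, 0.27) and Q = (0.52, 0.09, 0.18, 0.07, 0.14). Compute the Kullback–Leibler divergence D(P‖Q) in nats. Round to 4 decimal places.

0.6430 nats

D(P‖Q) = Σ p·ln(p/q).
  0.13·ln(0.13/0.52) = -0.18022
  0.04·ln(0.04/0.09) = -0.03244
  0.16·ln(0.16/0.18) = -0.01885
  0.40·ln(0.40/0.07) = 0.69719
  0.27·ln(0.27/0.14) = 0.17733
D(P‖Q) = 0.6430 nats.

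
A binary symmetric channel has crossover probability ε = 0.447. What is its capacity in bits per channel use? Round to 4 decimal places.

0.0081 bits

Binary symmetric channel: C = 1 − h₂(ε) where h₂ is the binary entropy function.
h₂(0.447) = −0.447·log₂0.447 − 0.553·log₂0.553 = 0.9919.
C = 1 − 0.9919 = 0.0081 bits per channel use.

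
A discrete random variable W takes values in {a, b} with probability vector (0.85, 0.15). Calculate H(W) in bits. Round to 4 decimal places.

H(W) = −Σ p·log₂ p.
  −(0.85)·log₂(0.85) = 0.19930
  −(0.15)·log₂(0.15) = 0.41054
Sum: 0.19930 + 0.41054 = 0.6098 bits.

0.6098 bits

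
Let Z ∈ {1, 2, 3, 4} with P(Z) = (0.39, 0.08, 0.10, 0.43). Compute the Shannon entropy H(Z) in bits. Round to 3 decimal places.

H(Z) = −Σ p·log₂ p.
  −(0.39)·log₂(0.39) = 0.5298
  −(0.08)·log₂(0.08) = 0.2915
  −(0.10)·log₂(0.10) = 0.3322
  −(0.43)·log₂(0.43) = 0.5236
Sum: 0.5298 + 0.2915 + 0.3322 + 0.5236 = 1.677 bits.

1.677 bits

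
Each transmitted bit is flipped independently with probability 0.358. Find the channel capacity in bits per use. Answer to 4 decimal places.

Binary symmetric channel: C = 1 − h₂(ε) where h₂ is the binary entropy function.
h₂(0.358) = −0.358·log₂0.358 − 0.642·log₂0.642 = 0.9410.
C = 1 − 0.9410 = 0.0590 bits per channel use.

0.0590 bits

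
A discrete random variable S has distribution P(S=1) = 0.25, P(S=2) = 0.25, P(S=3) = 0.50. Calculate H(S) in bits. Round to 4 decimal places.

1.5000 bits

H(S) = −Σ p·log₂ p.
  −(0.25)·log₂(0.25) = 0.50000
  −(0.25)·log₂(0.25) = 0.50000
  −(0.50)·log₂(0.50) = 0.50000
Sum: 0.50000 + 0.50000 + 0.50000 = 1.5000 bits.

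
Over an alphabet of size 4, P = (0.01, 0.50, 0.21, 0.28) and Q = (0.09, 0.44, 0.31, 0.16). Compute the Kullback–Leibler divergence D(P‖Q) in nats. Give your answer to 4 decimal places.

D(P‖Q) = Σ p·ln(p/q).
  0.01·ln(0.01/0.09) = -0.02197
  0.50·ln(0.50/0.44) = 0.06392
  0.21·ln(0.21/0.31) = -0.08179
  0.28·ln(0.28/0.16) = 0.15669
D(P‖Q) = 0.1168 nats.

0.1168 nats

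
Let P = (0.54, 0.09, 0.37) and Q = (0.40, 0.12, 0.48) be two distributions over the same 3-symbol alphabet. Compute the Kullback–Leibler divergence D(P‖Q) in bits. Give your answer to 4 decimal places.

D(P‖Q) = Σ p·log₂(p/q).
  0.54·log₂(0.54/0.40) = 0.23380
  0.09·log₂(0.09/0.12) = -0.03735
  0.37·log₂(0.37/0.48) = -0.13894
D(P‖Q) = 0.0575 bits.

0.0575 bits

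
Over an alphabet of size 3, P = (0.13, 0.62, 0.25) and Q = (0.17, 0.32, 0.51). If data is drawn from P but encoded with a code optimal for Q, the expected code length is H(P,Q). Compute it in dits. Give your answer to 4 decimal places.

H(P,Q) = −Σ p·log₁₀ q.
  −0.13·log₁₀(0.17) = 0.10004
  −0.62·log₁₀(0.32) = 0.30681
  −0.25·log₁₀(0.51) = 0.07311
H(P,Q) = 0.4800 dits.

0.4800 dits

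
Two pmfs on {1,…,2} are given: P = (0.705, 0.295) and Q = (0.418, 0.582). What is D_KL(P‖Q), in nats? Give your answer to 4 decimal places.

D(P‖Q) = Σ p·ln(p/q).
  0.705·ln(0.705/0.418) = 0.36852
  0.295·ln(0.295/0.582) = -0.20045
D(P‖Q) = 0.1681 nats.

0.1681 nats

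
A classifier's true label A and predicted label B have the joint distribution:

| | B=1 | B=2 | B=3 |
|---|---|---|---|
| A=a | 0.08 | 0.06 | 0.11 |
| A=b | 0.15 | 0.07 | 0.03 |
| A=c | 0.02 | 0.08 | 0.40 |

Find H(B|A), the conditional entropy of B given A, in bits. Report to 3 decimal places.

Marginals: p(A) = (0.2500, 0.2500, 0.5000), p(B) = (0.2500, 0.2100, 0.5400).
H(B|A) = Σ p(A) · H(B|A=·).
  A=a: p=0.2500, H(B|A=a) = 1.5413
  A=b: p=0.2500, H(B|A=b) = 1.3235
  A=c: p=0.5000, H(B|A=c) = 0.8663
Weighted sum = 1.149 bits.

1.149 bits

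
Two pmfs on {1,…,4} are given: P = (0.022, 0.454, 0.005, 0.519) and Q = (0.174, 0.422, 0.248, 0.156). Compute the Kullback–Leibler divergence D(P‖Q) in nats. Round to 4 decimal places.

0.5920 nats

D(P‖Q) = Σ p·ln(p/q).
  0.022·ln(0.022/0.174) = -0.04550
  0.454·ln(0.454/0.422) = 0.03318
  0.005·ln(0.005/0.248) = -0.01952
  0.519·ln(0.519/0.156) = 0.62386
D(P‖Q) = 0.5920 nats.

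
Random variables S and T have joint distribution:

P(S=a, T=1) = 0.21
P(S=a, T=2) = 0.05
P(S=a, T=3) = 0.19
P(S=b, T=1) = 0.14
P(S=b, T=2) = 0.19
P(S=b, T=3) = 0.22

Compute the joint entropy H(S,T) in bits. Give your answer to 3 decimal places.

2.477 bits

H(S,T) = −Σ p(x,y)·log₂ p(x,y) over all 6 cells.
  cell (a,1): −0.21·log₂0.21 = 0.4728
  cell (a,2): −0.05·log₂0.05 = 0.2161
  cell (a,3): −0.19·log₂0.19 = 0.4552
  cell (b,1): −0.14·log₂0.14 = 0.3971
  cell (b,2): −0.19·log₂0.19 = 0.4552
  cell (b,3): −0.22·log₂0.22 = 0.4806
Sum = 2.477 bits.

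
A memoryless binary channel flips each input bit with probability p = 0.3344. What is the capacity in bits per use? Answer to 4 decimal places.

Binary symmetric channel: C = 1 − h₂(ε) where h₂ is the binary entropy function.
h₂(0.3344) = −0.3344·log₂0.3344 − 0.6656·log₂0.6656 = 0.9194.
C = 1 − 0.9194 = 0.0806 bits per channel use.

0.0806 bits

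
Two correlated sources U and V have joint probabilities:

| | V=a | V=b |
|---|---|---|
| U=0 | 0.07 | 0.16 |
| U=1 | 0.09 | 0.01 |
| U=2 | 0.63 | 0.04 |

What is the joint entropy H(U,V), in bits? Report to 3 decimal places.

H(U,V) = −Σ p(x,y)·log₂ p(x,y) over all 6 cells.
  cell (0,a): −0.07·log₂0.07 = 0.2686
  cell (0,b): −0.16·log₂0.16 = 0.4230
  cell (1,a): −0.09·log₂0.09 = 0.3127
  cell (1,b): −0.01·log₂0.01 = 0.0664
  cell (2,a): −0.63·log₂0.63 = 0.4199
  cell (2,b): −0.04·log₂0.04 = 0.1858
Sum = 1.676 bits.

1.676 bits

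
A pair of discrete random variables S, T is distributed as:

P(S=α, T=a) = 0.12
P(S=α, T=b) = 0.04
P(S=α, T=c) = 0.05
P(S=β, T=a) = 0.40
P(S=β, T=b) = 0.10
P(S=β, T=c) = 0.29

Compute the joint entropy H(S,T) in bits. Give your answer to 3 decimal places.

2.148 bits

H(S,T) = −Σ p(x,y)·log₂ p(x,y) over all 6 cells.
  cell (α,a): −0.12·log₂0.12 = 0.3671
  cell (α,b): −0.04·log₂0.04 = 0.1858
  cell (α,c): −0.05·log₂0.05 = 0.2161
  cell (β,a): −0.40·log₂0.40 = 0.5288
  cell (β,b): −0.10·log₂0.10 = 0.3322
  cell (β,c): −0.29·log₂0.29 = 0.5179
Sum = 2.148 bits.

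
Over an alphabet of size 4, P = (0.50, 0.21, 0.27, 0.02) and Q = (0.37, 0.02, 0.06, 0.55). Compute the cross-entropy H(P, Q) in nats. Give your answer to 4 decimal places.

2.0902 nats

H(P,Q) = −Σ p·ln q.
  −0.50·ln(0.37) = 0.49713
  −0.21·ln(0.02) = 0.82152
  −0.27·ln(0.06) = 0.75962
  −0.02·ln(0.55) = 0.01196
H(P,Q) = 2.0902 nats.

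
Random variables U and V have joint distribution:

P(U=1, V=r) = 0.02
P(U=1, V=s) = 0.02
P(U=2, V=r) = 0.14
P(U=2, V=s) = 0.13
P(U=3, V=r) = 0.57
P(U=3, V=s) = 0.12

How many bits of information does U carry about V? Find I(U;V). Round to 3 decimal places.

Marginals: p(U) = (0.0400, 0.2700, 0.6900), p(V) = (0.7300, 0.2700).
I(U;V) = H(U) + H(V) − H(U,V).
H(U) = 1.0652, H(V) = 0.8415, H(U,V) = 1.8348.
I(U;V) = 1.0652 + 0.8415 − 1.8348 = 0.072 bits.

0.072 bits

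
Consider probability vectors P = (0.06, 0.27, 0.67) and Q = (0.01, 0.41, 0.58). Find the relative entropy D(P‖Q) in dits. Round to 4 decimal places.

D(P‖Q) = Σ p·log₁₀(p/q).
  0.06·log₁₀(0.06/0.01) = 0.04669
  0.27·log₁₀(0.27/0.41) = -0.04898
  0.67·log₁₀(0.67/0.58) = 0.04197
D(P‖Q) = 0.0397 dits.

0.0397 dits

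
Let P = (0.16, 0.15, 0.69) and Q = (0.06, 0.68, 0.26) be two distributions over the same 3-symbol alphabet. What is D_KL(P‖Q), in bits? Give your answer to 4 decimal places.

D(P‖Q) = Σ p·log₂(p/q).
  0.16·log₂(0.16/0.06) = 0.22641
  0.15·log₂(0.15/0.68) = -0.32709
  0.69·log₂(0.69/0.26) = 0.97158
D(P‖Q) = 0.8709 bits.

0.8709 bits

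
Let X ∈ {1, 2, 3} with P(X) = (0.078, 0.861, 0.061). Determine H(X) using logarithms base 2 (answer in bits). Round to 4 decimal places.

H(X) = −Σ p·log₂ p.
  −(0.078)·log₂(0.078) = 0.28707
  −(0.861)·log₂(0.861) = 0.18590
  −(0.061)·log₂(0.061) = 0.24614
Sum: 0.28707 + 0.18590 + 0.24614 = 0.7191 bits.

0.7191 bits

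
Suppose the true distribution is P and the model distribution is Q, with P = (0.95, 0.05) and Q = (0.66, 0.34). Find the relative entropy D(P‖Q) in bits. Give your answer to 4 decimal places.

D(P‖Q) = Σ p·log₂(p/q).
  0.95·log₂(0.95/0.66) = 0.49919
  0.05·log₂(0.05/0.34) = -0.13828
D(P‖Q) = 0.3609 bits.

0.3609 bits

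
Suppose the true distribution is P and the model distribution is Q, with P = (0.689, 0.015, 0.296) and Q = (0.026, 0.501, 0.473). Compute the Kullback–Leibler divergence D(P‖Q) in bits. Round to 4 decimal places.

D(P‖Q) = Σ p·log₂(p/q).
  0.689·log₂(0.689/0.026) = 3.25754
  0.015·log₂(0.015/0.501) = -0.07593
  0.296·log₂(0.296/0.473) = -0.20017
D(P‖Q) = 2.9814 bits.

2.9814 bits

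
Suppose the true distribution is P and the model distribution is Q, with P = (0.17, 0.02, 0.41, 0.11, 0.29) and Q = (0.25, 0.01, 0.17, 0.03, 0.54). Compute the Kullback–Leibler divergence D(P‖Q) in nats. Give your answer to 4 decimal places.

D(P‖Q) = Σ p·ln(p/q).
  0.17·ln(0.17/0.25) = -0.06556
  0.02·ln(0.02/0.01) = 0.01386
  0.41·ln(0.41/0.17) = 0.36095
  0.11·ln(0.11/0.03) = 0.14292
  0.29·ln(0.29/0.54) = -0.18029
D(P‖Q) = 0.2719 nats.

0.2719 nats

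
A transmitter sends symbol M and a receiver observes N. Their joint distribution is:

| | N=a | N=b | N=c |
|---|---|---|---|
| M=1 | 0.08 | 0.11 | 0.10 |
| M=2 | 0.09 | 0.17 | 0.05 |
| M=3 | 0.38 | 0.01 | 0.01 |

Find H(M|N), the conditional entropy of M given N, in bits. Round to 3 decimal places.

1.185 bits

Marginals: p(M) = (0.2900, 0.3100, 0.4000), p(N) = (0.5500, 0.2900, 0.1600).
H(M|N) = Σ p(N) · H(M|N=·).
  N=a: p=0.5500, H(M|N=a) = 1.2004
  N=b: p=0.2900, H(M|N=b) = 1.1497
  N=c: p=0.1600, H(M|N=c) = 1.1982
Weighted sum = 1.185 bits.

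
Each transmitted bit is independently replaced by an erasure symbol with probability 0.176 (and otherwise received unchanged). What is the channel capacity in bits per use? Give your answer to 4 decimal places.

Binary erasure channel: capacity C = 1 − ε.
C = 1 − 0.176 = 0.8240 bits per channel use.

0.8240 bits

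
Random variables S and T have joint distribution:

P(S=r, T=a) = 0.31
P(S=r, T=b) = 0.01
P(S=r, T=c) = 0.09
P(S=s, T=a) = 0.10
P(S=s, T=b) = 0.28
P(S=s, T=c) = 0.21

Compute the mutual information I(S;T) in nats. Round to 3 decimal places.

Marginals: p(S) = (0.4100, 0.5900), p(T) = (0.4100, 0.2900, 0.3000).
I(S;T) = H(S) + H(T) − H(S,T).
H(S) = 0.6769, H(T) = 1.0857, H(S,T) = 1.5403.
I(S;T) = 0.6769 + 1.0857 − 1.5403 = 0.222 nats.

0.222 nats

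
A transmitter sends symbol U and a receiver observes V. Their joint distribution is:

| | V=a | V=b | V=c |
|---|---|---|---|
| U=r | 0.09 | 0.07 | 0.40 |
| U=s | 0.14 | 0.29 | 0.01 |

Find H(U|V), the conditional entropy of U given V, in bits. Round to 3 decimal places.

Marginals: p(U) = (0.5600, 0.4400), p(V) = (0.2300, 0.3600, 0.4100).
H(U|V) = Σ p(V) · H(U|V=·).
  V=a: p=0.2300, H(U|V=a) = 0.9656
  V=b: p=0.3600, H(U|V=b) = 0.7107
  V=c: p=0.4100, H(U|V=c) = 0.1654
Weighted sum = 0.546 bits.

0.546 bits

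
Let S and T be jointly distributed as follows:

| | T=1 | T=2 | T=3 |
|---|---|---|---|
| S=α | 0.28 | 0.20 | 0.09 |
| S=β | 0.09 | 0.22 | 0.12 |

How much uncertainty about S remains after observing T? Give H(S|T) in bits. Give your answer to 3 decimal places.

Chain rule: H(S|T) = H(S,T) − H(T).
Marginals: p(S) = (0.5700, 0.4300), p(T) = (0.3700, 0.4200, 0.2100).
H(S,T) = 2.4516 bits; H(T) = 1.5292 bits.
H(S|T) = 2.4516 − 1.5292 = 0.922 bits.

0.922 bits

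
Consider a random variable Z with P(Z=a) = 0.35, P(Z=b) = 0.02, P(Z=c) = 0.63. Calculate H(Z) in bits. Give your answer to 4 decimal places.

H(Z) = −Σ p·log₂ p.
  −(0.35)·log₂(0.35) = 0.53010
  −(0.02)·log₂(0.02) = 0.11288
  −(0.63)·log₂(0.63) = 0.41994
Sum: 0.53010 + 0.11288 + 0.41994 = 1.0629 bits.

1.0629 bits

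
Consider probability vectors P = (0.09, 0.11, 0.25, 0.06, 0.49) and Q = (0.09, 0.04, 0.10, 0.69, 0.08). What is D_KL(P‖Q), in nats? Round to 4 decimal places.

1.0819 nats

D(P‖Q) = Σ p·ln(p/q).
  0.09·ln(0.09/0.09) = 0.00000
  0.11·ln(0.11/0.04) = 0.11128
  0.25·ln(0.25/0.10) = 0.22907
  0.06·ln(0.06/0.69) = -0.14654
  0.49·ln(0.49/0.08) = 0.88807
D(P‖Q) = 1.0819 nats.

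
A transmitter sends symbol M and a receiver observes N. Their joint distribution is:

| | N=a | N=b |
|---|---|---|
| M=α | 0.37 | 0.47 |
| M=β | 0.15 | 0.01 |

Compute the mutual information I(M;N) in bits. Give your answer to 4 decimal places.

Marginals: p(M) = (0.8400, 0.1600), p(N) = (0.5200, 0.4800).
I(M;N) = Σ p(x,y)·log₂[p(x,y)/(p(x)p(y))].
  (α,a): 0.37·log₂(0.8471) = -0.08860
  (α,b): 0.47·log₂(1.1657) = 0.10395
  (β,a): 0.15·log₂(1.8029) = 0.12755
  (β,b): 0.01·log₂(0.1302) = -0.02941
Sum = 0.1135 bits.

0.1135 bits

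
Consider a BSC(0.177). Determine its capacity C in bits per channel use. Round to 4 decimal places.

Binary symmetric channel: C = 1 − h₂(ε) where h₂ is the binary entropy function.
h₂(0.177) = −0.177·log₂0.177 − 0.823·log₂0.823 = 0.6735.
C = 1 − 0.6735 = 0.3265 bits per channel use.

0.3265 bits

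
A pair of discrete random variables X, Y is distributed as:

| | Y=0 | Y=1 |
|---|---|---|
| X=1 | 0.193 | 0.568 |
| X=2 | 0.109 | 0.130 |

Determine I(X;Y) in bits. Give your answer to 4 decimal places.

0.0244 bits

Marginals: p(X) = (0.7610, 0.2390), p(Y) = (0.3020, 0.6980).
I(X;Y) = Σ p(x,y)·log₂[p(x,y)/(p(x)p(y))].
  (1,0): 0.193·log₂(0.8398) = -0.04862
  (1,1): 0.568·log₂(1.0693) = 0.05492
  (2,0): 0.109·log₂(1.5102) = 0.06482
  (2,1): 0.130·log₂(0.7793) = -0.04677
Sum = 0.0244 bits.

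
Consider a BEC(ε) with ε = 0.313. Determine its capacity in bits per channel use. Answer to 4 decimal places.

0.6870 bits

Binary erasure channel: capacity C = 1 − ε.
C = 1 − 0.313 = 0.6870 bits per channel use.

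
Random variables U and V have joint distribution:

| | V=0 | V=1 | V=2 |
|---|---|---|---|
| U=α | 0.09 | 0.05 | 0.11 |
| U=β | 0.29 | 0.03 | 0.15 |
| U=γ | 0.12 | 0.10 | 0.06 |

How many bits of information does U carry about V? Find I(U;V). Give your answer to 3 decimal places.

0.095 bits

Marginals: p(U) = (0.2500, 0.4700, 0.2800), p(V) = (0.5000, 0.1800, 0.3200).
I(U;V) = H(U) + H(V) − H(U,V).
H(U) = 1.5262, H(V) = 1.4713, H(U,V) = 2.9020.
I(U;V) = 1.5262 + 1.4713 − 2.9020 = 0.095 bits.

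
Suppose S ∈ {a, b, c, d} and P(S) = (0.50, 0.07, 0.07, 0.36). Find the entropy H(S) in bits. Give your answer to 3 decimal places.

H(S) = −Σ p·log₂ p.
  −(0.50)·log₂(0.50) = 0.5000
  −(0.07)·log₂(0.07) = 0.2686
  −(0.07)·log₂(0.07) = 0.2686
  −(0.36)·log₂(0.36) = 0.5306
Sum: 0.5000 + 0.2686 + 0.2686 + 0.5306 = 1.568 bits.

1.568 bits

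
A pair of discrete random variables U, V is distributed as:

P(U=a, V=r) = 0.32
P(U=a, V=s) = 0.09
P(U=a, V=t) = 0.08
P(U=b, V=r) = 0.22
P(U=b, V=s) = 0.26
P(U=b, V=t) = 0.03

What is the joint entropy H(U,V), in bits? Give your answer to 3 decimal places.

2.268 bits

H(U,V) = −Σ p(x,y)·log₂ p(x,y) over all 6 cells.
  cell (a,r): −0.32·log₂0.32 = 0.5260
  cell (a,s): −0.09·log₂0.09 = 0.3127
  cell (a,t): −0.08·log₂0.08 = 0.2915
  cell (b,r): −0.22·log₂0.22 = 0.4806
  cell (b,s): −0.26·log₂0.26 = 0.5053
  cell (b,t): −0.03·log₂0.03 = 0.1518
Sum = 2.268 bits.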